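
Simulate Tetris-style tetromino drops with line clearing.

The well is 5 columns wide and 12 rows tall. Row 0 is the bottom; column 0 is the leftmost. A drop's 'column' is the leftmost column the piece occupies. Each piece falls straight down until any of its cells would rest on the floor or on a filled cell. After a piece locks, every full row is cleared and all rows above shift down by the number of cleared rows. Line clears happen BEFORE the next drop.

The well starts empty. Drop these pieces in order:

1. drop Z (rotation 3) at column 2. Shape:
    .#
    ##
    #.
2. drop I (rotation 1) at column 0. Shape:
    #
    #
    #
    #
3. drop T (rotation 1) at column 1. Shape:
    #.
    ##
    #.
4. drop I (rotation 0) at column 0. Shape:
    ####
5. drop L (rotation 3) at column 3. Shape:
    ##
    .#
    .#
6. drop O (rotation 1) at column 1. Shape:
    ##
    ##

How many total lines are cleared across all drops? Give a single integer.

Answer: 1

Derivation:
Drop 1: Z rot3 at col 2 lands with bottom-row=0; cleared 0 line(s) (total 0); column heights now [0 0 2 3 0], max=3
Drop 2: I rot1 at col 0 lands with bottom-row=0; cleared 0 line(s) (total 0); column heights now [4 0 2 3 0], max=4
Drop 3: T rot1 at col 1 lands with bottom-row=1; cleared 0 line(s) (total 0); column heights now [4 4 3 3 0], max=4
Drop 4: I rot0 at col 0 lands with bottom-row=4; cleared 0 line(s) (total 0); column heights now [5 5 5 5 0], max=5
Drop 5: L rot3 at col 3 lands with bottom-row=3; cleared 1 line(s) (total 1); column heights now [4 4 3 5 5], max=5
Drop 6: O rot1 at col 1 lands with bottom-row=4; cleared 0 line(s) (total 1); column heights now [4 6 6 5 5], max=6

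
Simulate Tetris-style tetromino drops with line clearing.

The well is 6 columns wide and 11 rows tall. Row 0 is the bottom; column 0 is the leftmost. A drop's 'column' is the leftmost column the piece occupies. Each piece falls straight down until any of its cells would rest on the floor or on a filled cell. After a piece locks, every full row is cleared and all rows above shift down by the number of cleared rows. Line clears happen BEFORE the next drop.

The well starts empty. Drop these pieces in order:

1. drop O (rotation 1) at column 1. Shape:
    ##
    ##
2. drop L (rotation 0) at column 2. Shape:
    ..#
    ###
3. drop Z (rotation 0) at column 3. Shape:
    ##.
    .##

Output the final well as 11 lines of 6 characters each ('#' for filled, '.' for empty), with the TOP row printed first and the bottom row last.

Drop 1: O rot1 at col 1 lands with bottom-row=0; cleared 0 line(s) (total 0); column heights now [0 2 2 0 0 0], max=2
Drop 2: L rot0 at col 2 lands with bottom-row=2; cleared 0 line(s) (total 0); column heights now [0 2 3 3 4 0], max=4
Drop 3: Z rot0 at col 3 lands with bottom-row=4; cleared 0 line(s) (total 0); column heights now [0 2 3 6 6 5], max=6

Answer: ......
......
......
......
......
...##.
....##
....#.
..###.
.##...
.##...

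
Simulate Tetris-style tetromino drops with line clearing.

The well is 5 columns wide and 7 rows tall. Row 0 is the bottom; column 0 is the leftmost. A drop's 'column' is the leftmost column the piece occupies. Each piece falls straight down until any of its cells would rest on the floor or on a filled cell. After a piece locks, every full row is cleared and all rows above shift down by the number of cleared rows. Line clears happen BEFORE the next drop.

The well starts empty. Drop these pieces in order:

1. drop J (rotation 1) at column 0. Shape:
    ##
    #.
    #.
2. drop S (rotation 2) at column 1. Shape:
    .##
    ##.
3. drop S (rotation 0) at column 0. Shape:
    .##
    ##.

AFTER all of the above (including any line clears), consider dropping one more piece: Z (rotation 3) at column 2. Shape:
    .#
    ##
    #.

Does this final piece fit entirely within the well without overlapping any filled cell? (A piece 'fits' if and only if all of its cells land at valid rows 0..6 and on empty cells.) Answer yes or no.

Drop 1: J rot1 at col 0 lands with bottom-row=0; cleared 0 line(s) (total 0); column heights now [3 3 0 0 0], max=3
Drop 2: S rot2 at col 1 lands with bottom-row=3; cleared 0 line(s) (total 0); column heights now [3 4 5 5 0], max=5
Drop 3: S rot0 at col 0 lands with bottom-row=4; cleared 0 line(s) (total 0); column heights now [5 6 6 5 0], max=6
Test piece Z rot3 at col 2 (width 2): heights before test = [5 6 6 5 0]; fits = False

Answer: no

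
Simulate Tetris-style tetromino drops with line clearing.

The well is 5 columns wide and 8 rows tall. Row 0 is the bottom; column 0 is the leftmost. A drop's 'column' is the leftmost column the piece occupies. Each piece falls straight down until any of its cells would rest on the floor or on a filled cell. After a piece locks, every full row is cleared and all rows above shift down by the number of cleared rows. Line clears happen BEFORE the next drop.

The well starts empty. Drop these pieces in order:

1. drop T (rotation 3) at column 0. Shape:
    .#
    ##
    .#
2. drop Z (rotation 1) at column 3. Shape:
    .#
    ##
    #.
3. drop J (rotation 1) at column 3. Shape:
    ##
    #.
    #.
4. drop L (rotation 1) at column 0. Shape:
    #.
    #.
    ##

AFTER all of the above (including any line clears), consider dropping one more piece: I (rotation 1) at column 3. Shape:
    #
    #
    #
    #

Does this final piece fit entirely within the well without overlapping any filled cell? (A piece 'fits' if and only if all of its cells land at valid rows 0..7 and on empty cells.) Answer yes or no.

Drop 1: T rot3 at col 0 lands with bottom-row=0; cleared 0 line(s) (total 0); column heights now [2 3 0 0 0], max=3
Drop 2: Z rot1 at col 3 lands with bottom-row=0; cleared 0 line(s) (total 0); column heights now [2 3 0 2 3], max=3
Drop 3: J rot1 at col 3 lands with bottom-row=2; cleared 0 line(s) (total 0); column heights now [2 3 0 5 5], max=5
Drop 4: L rot1 at col 0 lands with bottom-row=3; cleared 0 line(s) (total 0); column heights now [6 4 0 5 5], max=6
Test piece I rot1 at col 3 (width 1): heights before test = [6 4 0 5 5]; fits = False

Answer: no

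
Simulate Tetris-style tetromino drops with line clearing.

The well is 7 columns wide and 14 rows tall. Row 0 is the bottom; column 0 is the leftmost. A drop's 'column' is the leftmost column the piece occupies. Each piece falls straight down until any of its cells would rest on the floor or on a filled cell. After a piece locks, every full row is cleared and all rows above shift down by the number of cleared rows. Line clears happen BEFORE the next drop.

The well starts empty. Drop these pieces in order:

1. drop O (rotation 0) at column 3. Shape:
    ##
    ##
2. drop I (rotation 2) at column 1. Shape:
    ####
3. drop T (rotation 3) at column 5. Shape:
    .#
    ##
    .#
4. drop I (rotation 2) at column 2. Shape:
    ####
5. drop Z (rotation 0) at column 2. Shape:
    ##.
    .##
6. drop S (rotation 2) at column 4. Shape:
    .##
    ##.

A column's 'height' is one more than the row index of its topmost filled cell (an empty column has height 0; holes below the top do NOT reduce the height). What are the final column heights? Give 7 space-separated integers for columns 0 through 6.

Answer: 0 3 6 6 6 7 7

Derivation:
Drop 1: O rot0 at col 3 lands with bottom-row=0; cleared 0 line(s) (total 0); column heights now [0 0 0 2 2 0 0], max=2
Drop 2: I rot2 at col 1 lands with bottom-row=2; cleared 0 line(s) (total 0); column heights now [0 3 3 3 3 0 0], max=3
Drop 3: T rot3 at col 5 lands with bottom-row=0; cleared 0 line(s) (total 0); column heights now [0 3 3 3 3 2 3], max=3
Drop 4: I rot2 at col 2 lands with bottom-row=3; cleared 0 line(s) (total 0); column heights now [0 3 4 4 4 4 3], max=4
Drop 5: Z rot0 at col 2 lands with bottom-row=4; cleared 0 line(s) (total 0); column heights now [0 3 6 6 5 4 3], max=6
Drop 6: S rot2 at col 4 lands with bottom-row=5; cleared 0 line(s) (total 0); column heights now [0 3 6 6 6 7 7], max=7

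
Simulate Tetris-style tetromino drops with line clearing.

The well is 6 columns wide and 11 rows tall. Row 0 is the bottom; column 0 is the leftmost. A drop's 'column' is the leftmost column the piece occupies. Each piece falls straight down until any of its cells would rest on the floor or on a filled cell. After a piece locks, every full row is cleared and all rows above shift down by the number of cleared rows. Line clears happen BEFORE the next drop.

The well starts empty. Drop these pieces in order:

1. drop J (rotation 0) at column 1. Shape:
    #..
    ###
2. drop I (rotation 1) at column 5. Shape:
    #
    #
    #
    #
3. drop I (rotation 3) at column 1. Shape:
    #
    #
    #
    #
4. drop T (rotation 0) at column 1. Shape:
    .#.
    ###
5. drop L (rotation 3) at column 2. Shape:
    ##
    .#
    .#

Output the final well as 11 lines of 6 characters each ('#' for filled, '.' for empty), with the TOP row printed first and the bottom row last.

Answer: ......
..##..
...#..
..##..
.###..
.#....
.#....
.#...#
.#...#
.#...#
.###.#

Derivation:
Drop 1: J rot0 at col 1 lands with bottom-row=0; cleared 0 line(s) (total 0); column heights now [0 2 1 1 0 0], max=2
Drop 2: I rot1 at col 5 lands with bottom-row=0; cleared 0 line(s) (total 0); column heights now [0 2 1 1 0 4], max=4
Drop 3: I rot3 at col 1 lands with bottom-row=2; cleared 0 line(s) (total 0); column heights now [0 6 1 1 0 4], max=6
Drop 4: T rot0 at col 1 lands with bottom-row=6; cleared 0 line(s) (total 0); column heights now [0 7 8 7 0 4], max=8
Drop 5: L rot3 at col 2 lands with bottom-row=7; cleared 0 line(s) (total 0); column heights now [0 7 10 10 0 4], max=10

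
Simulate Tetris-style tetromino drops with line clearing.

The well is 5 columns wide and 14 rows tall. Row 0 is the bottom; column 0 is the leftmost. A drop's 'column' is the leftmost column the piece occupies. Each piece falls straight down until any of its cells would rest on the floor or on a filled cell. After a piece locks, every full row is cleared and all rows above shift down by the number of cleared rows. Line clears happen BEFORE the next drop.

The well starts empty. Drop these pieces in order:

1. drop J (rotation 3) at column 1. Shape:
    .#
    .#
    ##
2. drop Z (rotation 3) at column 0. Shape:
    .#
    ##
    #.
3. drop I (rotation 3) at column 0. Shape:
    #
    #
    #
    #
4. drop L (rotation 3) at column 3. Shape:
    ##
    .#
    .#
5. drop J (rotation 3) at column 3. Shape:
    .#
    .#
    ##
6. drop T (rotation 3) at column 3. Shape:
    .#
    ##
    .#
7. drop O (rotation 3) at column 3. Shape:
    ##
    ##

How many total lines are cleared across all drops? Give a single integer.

Answer: 1

Derivation:
Drop 1: J rot3 at col 1 lands with bottom-row=0; cleared 0 line(s) (total 0); column heights now [0 1 3 0 0], max=3
Drop 2: Z rot3 at col 0 lands with bottom-row=0; cleared 0 line(s) (total 0); column heights now [2 3 3 0 0], max=3
Drop 3: I rot3 at col 0 lands with bottom-row=2; cleared 0 line(s) (total 0); column heights now [6 3 3 0 0], max=6
Drop 4: L rot3 at col 3 lands with bottom-row=0; cleared 1 line(s) (total 1); column heights now [5 2 2 0 2], max=5
Drop 5: J rot3 at col 3 lands with bottom-row=2; cleared 0 line(s) (total 1); column heights now [5 2 2 3 5], max=5
Drop 6: T rot3 at col 3 lands with bottom-row=5; cleared 0 line(s) (total 1); column heights now [5 2 2 7 8], max=8
Drop 7: O rot3 at col 3 lands with bottom-row=8; cleared 0 line(s) (total 1); column heights now [5 2 2 10 10], max=10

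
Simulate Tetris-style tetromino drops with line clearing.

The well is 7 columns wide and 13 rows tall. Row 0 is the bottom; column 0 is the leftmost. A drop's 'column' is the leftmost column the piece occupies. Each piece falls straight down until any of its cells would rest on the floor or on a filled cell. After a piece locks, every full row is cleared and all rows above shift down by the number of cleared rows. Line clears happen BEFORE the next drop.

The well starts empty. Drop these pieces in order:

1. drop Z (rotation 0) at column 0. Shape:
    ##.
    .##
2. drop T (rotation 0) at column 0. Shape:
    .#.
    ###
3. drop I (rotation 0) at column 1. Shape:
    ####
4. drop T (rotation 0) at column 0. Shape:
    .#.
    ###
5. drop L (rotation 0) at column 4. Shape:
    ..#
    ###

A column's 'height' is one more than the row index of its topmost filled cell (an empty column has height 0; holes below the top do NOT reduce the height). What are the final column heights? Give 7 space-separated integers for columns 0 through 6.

Drop 1: Z rot0 at col 0 lands with bottom-row=0; cleared 0 line(s) (total 0); column heights now [2 2 1 0 0 0 0], max=2
Drop 2: T rot0 at col 0 lands with bottom-row=2; cleared 0 line(s) (total 0); column heights now [3 4 3 0 0 0 0], max=4
Drop 3: I rot0 at col 1 lands with bottom-row=4; cleared 0 line(s) (total 0); column heights now [3 5 5 5 5 0 0], max=5
Drop 4: T rot0 at col 0 lands with bottom-row=5; cleared 0 line(s) (total 0); column heights now [6 7 6 5 5 0 0], max=7
Drop 5: L rot0 at col 4 lands with bottom-row=5; cleared 0 line(s) (total 0); column heights now [6 7 6 5 6 6 7], max=7

Answer: 6 7 6 5 6 6 7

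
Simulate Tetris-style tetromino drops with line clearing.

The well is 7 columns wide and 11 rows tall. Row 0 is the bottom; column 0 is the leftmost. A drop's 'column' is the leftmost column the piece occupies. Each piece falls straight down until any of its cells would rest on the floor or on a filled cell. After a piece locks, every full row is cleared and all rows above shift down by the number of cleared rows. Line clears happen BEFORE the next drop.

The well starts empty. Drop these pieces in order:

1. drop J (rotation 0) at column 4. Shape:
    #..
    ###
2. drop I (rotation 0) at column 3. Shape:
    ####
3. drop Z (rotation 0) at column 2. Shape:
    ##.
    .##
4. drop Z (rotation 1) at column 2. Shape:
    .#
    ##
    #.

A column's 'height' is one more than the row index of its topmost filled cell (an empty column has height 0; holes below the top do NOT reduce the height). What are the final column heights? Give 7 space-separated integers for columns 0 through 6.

Answer: 0 0 7 8 4 3 3

Derivation:
Drop 1: J rot0 at col 4 lands with bottom-row=0; cleared 0 line(s) (total 0); column heights now [0 0 0 0 2 1 1], max=2
Drop 2: I rot0 at col 3 lands with bottom-row=2; cleared 0 line(s) (total 0); column heights now [0 0 0 3 3 3 3], max=3
Drop 3: Z rot0 at col 2 lands with bottom-row=3; cleared 0 line(s) (total 0); column heights now [0 0 5 5 4 3 3], max=5
Drop 4: Z rot1 at col 2 lands with bottom-row=5; cleared 0 line(s) (total 0); column heights now [0 0 7 8 4 3 3], max=8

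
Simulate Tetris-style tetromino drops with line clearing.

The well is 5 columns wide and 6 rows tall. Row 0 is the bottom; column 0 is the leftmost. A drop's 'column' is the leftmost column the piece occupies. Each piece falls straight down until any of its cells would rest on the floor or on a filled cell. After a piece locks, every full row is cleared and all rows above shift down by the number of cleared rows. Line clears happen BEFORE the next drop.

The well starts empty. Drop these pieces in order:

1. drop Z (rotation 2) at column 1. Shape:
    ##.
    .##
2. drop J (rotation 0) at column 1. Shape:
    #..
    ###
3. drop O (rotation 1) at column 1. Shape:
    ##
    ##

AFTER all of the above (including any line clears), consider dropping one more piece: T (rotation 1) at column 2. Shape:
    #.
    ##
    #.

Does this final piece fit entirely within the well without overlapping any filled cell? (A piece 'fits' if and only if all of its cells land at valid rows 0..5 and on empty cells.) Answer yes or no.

Answer: no

Derivation:
Drop 1: Z rot2 at col 1 lands with bottom-row=0; cleared 0 line(s) (total 0); column heights now [0 2 2 1 0], max=2
Drop 2: J rot0 at col 1 lands with bottom-row=2; cleared 0 line(s) (total 0); column heights now [0 4 3 3 0], max=4
Drop 3: O rot1 at col 1 lands with bottom-row=4; cleared 0 line(s) (total 0); column heights now [0 6 6 3 0], max=6
Test piece T rot1 at col 2 (width 2): heights before test = [0 6 6 3 0]; fits = False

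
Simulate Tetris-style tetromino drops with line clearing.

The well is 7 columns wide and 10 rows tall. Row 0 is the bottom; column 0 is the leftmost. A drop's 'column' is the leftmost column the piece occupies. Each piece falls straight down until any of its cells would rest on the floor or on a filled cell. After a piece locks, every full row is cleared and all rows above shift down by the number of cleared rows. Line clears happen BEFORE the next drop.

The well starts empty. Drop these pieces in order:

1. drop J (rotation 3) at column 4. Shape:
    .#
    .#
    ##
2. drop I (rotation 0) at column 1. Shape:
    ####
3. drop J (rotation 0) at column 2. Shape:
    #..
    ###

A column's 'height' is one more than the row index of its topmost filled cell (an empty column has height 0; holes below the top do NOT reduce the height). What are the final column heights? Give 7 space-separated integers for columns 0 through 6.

Answer: 0 2 4 3 3 3 0

Derivation:
Drop 1: J rot3 at col 4 lands with bottom-row=0; cleared 0 line(s) (total 0); column heights now [0 0 0 0 1 3 0], max=3
Drop 2: I rot0 at col 1 lands with bottom-row=1; cleared 0 line(s) (total 0); column heights now [0 2 2 2 2 3 0], max=3
Drop 3: J rot0 at col 2 lands with bottom-row=2; cleared 0 line(s) (total 0); column heights now [0 2 4 3 3 3 0], max=4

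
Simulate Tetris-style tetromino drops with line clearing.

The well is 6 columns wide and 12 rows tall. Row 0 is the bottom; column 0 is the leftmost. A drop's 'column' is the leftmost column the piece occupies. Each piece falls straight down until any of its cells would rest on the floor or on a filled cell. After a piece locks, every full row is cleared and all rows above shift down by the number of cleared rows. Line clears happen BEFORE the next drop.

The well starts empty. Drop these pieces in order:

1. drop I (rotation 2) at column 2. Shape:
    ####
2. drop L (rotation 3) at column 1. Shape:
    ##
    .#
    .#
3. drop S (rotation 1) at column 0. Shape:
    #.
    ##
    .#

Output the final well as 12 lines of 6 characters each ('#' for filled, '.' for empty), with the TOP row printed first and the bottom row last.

Answer: ......
......
......
......
......
#.....
##....
.#....
.##...
..#...
..#...
..####

Derivation:
Drop 1: I rot2 at col 2 lands with bottom-row=0; cleared 0 line(s) (total 0); column heights now [0 0 1 1 1 1], max=1
Drop 2: L rot3 at col 1 lands with bottom-row=1; cleared 0 line(s) (total 0); column heights now [0 4 4 1 1 1], max=4
Drop 3: S rot1 at col 0 lands with bottom-row=4; cleared 0 line(s) (total 0); column heights now [7 6 4 1 1 1], max=7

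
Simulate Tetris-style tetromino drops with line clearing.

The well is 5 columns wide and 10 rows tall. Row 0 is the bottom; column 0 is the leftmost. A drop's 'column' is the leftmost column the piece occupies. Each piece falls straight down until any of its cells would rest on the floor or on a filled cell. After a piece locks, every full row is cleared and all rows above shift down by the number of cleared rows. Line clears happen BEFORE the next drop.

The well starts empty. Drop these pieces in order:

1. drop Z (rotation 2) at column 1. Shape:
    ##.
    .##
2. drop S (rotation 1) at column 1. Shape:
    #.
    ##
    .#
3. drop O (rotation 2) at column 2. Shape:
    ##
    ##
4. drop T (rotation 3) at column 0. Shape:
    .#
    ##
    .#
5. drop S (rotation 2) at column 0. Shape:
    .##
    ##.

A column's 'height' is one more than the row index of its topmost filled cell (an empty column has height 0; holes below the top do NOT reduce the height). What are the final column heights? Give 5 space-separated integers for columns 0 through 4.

Answer: 9 10 10 6 0

Derivation:
Drop 1: Z rot2 at col 1 lands with bottom-row=0; cleared 0 line(s) (total 0); column heights now [0 2 2 1 0], max=2
Drop 2: S rot1 at col 1 lands with bottom-row=2; cleared 0 line(s) (total 0); column heights now [0 5 4 1 0], max=5
Drop 3: O rot2 at col 2 lands with bottom-row=4; cleared 0 line(s) (total 0); column heights now [0 5 6 6 0], max=6
Drop 4: T rot3 at col 0 lands with bottom-row=5; cleared 0 line(s) (total 0); column heights now [7 8 6 6 0], max=8
Drop 5: S rot2 at col 0 lands with bottom-row=8; cleared 0 line(s) (total 0); column heights now [9 10 10 6 0], max=10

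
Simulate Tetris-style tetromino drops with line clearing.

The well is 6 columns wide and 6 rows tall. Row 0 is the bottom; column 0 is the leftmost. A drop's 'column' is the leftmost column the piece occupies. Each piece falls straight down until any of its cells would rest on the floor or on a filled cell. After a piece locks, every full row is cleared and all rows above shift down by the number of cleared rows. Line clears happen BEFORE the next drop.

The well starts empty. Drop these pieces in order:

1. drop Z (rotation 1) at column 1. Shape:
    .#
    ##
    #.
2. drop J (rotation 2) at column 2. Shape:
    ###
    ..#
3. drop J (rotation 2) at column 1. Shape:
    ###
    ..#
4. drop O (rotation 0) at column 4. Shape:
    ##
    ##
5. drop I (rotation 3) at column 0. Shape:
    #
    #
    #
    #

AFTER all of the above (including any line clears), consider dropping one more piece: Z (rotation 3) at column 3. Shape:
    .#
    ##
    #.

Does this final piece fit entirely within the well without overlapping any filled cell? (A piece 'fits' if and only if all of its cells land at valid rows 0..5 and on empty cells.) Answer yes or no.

Drop 1: Z rot1 at col 1 lands with bottom-row=0; cleared 0 line(s) (total 0); column heights now [0 2 3 0 0 0], max=3
Drop 2: J rot2 at col 2 lands with bottom-row=2; cleared 0 line(s) (total 0); column heights now [0 2 4 4 4 0], max=4
Drop 3: J rot2 at col 1 lands with bottom-row=4; cleared 0 line(s) (total 0); column heights now [0 6 6 6 4 0], max=6
Drop 4: O rot0 at col 4 lands with bottom-row=4; cleared 0 line(s) (total 0); column heights now [0 6 6 6 6 6], max=6
Drop 5: I rot3 at col 0 lands with bottom-row=0; cleared 0 line(s) (total 0); column heights now [4 6 6 6 6 6], max=6
Test piece Z rot3 at col 3 (width 2): heights before test = [4 6 6 6 6 6]; fits = False

Answer: no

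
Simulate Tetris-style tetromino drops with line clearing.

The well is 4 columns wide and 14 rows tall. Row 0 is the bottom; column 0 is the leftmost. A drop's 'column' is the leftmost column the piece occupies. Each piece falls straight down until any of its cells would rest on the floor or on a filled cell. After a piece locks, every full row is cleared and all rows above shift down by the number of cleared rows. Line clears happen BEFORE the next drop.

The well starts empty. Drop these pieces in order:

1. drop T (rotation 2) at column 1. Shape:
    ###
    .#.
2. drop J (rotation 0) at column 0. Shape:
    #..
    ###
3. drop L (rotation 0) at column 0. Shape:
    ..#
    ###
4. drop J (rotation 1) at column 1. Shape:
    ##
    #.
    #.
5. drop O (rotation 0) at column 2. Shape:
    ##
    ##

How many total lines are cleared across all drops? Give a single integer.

Answer: 0

Derivation:
Drop 1: T rot2 at col 1 lands with bottom-row=0; cleared 0 line(s) (total 0); column heights now [0 2 2 2], max=2
Drop 2: J rot0 at col 0 lands with bottom-row=2; cleared 0 line(s) (total 0); column heights now [4 3 3 2], max=4
Drop 3: L rot0 at col 0 lands with bottom-row=4; cleared 0 line(s) (total 0); column heights now [5 5 6 2], max=6
Drop 4: J rot1 at col 1 lands with bottom-row=5; cleared 0 line(s) (total 0); column heights now [5 8 8 2], max=8
Drop 5: O rot0 at col 2 lands with bottom-row=8; cleared 0 line(s) (total 0); column heights now [5 8 10 10], max=10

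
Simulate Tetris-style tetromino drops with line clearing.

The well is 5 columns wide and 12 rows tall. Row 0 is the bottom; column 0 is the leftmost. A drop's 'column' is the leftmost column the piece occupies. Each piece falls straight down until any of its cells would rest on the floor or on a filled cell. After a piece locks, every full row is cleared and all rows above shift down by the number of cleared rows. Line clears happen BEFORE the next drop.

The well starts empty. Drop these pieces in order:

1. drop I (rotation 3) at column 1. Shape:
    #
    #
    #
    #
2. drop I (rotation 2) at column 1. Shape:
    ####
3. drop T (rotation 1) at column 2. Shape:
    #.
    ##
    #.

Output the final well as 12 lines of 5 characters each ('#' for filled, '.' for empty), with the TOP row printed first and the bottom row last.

Answer: .....
.....
.....
.....
..#..
..##.
..#..
.####
.#...
.#...
.#...
.#...

Derivation:
Drop 1: I rot3 at col 1 lands with bottom-row=0; cleared 0 line(s) (total 0); column heights now [0 4 0 0 0], max=4
Drop 2: I rot2 at col 1 lands with bottom-row=4; cleared 0 line(s) (total 0); column heights now [0 5 5 5 5], max=5
Drop 3: T rot1 at col 2 lands with bottom-row=5; cleared 0 line(s) (total 0); column heights now [0 5 8 7 5], max=8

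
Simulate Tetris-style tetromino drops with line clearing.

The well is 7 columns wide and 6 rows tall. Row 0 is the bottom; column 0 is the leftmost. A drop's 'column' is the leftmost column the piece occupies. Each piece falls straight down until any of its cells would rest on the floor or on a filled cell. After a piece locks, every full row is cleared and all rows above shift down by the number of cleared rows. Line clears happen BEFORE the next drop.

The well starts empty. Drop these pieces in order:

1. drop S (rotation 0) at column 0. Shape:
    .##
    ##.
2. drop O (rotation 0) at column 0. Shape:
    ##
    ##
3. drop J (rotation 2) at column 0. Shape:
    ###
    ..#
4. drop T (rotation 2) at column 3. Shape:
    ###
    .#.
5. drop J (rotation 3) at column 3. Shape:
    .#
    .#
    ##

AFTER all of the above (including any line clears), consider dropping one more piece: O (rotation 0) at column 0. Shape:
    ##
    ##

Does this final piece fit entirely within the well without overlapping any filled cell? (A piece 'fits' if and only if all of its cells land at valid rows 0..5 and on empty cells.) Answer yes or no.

Drop 1: S rot0 at col 0 lands with bottom-row=0; cleared 0 line(s) (total 0); column heights now [1 2 2 0 0 0 0], max=2
Drop 2: O rot0 at col 0 lands with bottom-row=2; cleared 0 line(s) (total 0); column heights now [4 4 2 0 0 0 0], max=4
Drop 3: J rot2 at col 0 lands with bottom-row=3; cleared 0 line(s) (total 0); column heights now [5 5 5 0 0 0 0], max=5
Drop 4: T rot2 at col 3 lands with bottom-row=0; cleared 0 line(s) (total 0); column heights now [5 5 5 2 2 2 0], max=5
Drop 5: J rot3 at col 3 lands with bottom-row=2; cleared 0 line(s) (total 0); column heights now [5 5 5 3 5 2 0], max=5
Test piece O rot0 at col 0 (width 2): heights before test = [5 5 5 3 5 2 0]; fits = False

Answer: no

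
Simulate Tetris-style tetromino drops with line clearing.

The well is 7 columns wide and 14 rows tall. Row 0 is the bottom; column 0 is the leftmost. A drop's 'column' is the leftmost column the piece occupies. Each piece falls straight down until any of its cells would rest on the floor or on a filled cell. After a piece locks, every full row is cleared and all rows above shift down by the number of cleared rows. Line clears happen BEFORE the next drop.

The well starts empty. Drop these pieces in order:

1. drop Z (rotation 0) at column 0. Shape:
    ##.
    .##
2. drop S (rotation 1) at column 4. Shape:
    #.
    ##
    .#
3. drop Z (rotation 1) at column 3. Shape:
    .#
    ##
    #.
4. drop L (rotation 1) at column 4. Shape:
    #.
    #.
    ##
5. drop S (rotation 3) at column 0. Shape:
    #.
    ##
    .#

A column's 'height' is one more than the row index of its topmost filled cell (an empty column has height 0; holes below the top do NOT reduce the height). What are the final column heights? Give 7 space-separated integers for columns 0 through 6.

Answer: 5 4 1 4 8 6 0

Derivation:
Drop 1: Z rot0 at col 0 lands with bottom-row=0; cleared 0 line(s) (total 0); column heights now [2 2 1 0 0 0 0], max=2
Drop 2: S rot1 at col 4 lands with bottom-row=0; cleared 0 line(s) (total 0); column heights now [2 2 1 0 3 2 0], max=3
Drop 3: Z rot1 at col 3 lands with bottom-row=2; cleared 0 line(s) (total 0); column heights now [2 2 1 4 5 2 0], max=5
Drop 4: L rot1 at col 4 lands with bottom-row=5; cleared 0 line(s) (total 0); column heights now [2 2 1 4 8 6 0], max=8
Drop 5: S rot3 at col 0 lands with bottom-row=2; cleared 0 line(s) (total 0); column heights now [5 4 1 4 8 6 0], max=8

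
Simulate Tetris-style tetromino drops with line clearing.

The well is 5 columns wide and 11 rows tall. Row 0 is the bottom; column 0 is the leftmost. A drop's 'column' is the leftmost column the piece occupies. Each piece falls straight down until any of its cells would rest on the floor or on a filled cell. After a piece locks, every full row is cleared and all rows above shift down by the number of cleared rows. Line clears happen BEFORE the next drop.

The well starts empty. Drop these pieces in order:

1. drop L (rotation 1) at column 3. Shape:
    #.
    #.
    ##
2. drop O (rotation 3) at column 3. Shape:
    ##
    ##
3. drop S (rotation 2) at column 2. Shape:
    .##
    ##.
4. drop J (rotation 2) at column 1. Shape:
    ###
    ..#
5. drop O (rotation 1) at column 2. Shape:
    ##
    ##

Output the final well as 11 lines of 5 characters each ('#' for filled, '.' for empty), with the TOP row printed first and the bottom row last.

Drop 1: L rot1 at col 3 lands with bottom-row=0; cleared 0 line(s) (total 0); column heights now [0 0 0 3 1], max=3
Drop 2: O rot3 at col 3 lands with bottom-row=3; cleared 0 line(s) (total 0); column heights now [0 0 0 5 5], max=5
Drop 3: S rot2 at col 2 lands with bottom-row=5; cleared 0 line(s) (total 0); column heights now [0 0 6 7 7], max=7
Drop 4: J rot2 at col 1 lands with bottom-row=7; cleared 0 line(s) (total 0); column heights now [0 9 9 9 7], max=9
Drop 5: O rot1 at col 2 lands with bottom-row=9; cleared 0 line(s) (total 0); column heights now [0 9 11 11 7], max=11

Answer: ..##.
..##.
.###.
...#.
...##
..##.
...##
...##
...#.
...#.
...##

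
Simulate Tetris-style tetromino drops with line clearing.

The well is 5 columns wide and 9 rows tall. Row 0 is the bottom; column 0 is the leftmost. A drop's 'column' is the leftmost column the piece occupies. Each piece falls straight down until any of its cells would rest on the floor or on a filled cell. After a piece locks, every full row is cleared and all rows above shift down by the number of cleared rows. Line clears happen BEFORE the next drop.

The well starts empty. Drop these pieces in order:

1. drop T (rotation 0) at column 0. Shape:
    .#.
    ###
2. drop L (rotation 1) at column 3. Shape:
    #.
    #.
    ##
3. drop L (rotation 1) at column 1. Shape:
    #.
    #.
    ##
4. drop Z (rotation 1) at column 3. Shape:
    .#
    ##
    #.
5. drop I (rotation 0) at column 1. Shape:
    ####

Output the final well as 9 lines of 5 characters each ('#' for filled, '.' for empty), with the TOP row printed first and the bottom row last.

Answer: .....
.....
.....
.####
....#
.#.##
.#.#.
.###.
.#.#.

Derivation:
Drop 1: T rot0 at col 0 lands with bottom-row=0; cleared 0 line(s) (total 0); column heights now [1 2 1 0 0], max=2
Drop 2: L rot1 at col 3 lands with bottom-row=0; cleared 1 line(s) (total 1); column heights now [0 1 0 2 0], max=2
Drop 3: L rot1 at col 1 lands with bottom-row=1; cleared 0 line(s) (total 1); column heights now [0 4 2 2 0], max=4
Drop 4: Z rot1 at col 3 lands with bottom-row=2; cleared 0 line(s) (total 1); column heights now [0 4 2 4 5], max=5
Drop 5: I rot0 at col 1 lands with bottom-row=5; cleared 0 line(s) (total 1); column heights now [0 6 6 6 6], max=6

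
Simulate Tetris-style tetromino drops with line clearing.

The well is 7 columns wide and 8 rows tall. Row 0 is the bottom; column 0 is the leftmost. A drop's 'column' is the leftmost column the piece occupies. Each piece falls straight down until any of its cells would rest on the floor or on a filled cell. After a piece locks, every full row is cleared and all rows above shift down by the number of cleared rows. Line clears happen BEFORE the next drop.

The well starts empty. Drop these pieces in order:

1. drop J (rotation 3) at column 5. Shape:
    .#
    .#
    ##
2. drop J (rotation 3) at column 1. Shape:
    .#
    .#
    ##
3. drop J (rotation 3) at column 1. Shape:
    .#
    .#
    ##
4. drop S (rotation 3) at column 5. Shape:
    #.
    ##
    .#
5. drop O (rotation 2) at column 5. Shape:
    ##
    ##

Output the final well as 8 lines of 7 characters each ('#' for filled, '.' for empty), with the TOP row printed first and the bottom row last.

Drop 1: J rot3 at col 5 lands with bottom-row=0; cleared 0 line(s) (total 0); column heights now [0 0 0 0 0 1 3], max=3
Drop 2: J rot3 at col 1 lands with bottom-row=0; cleared 0 line(s) (total 0); column heights now [0 1 3 0 0 1 3], max=3
Drop 3: J rot3 at col 1 lands with bottom-row=3; cleared 0 line(s) (total 0); column heights now [0 4 6 0 0 1 3], max=6
Drop 4: S rot3 at col 5 lands with bottom-row=3; cleared 0 line(s) (total 0); column heights now [0 4 6 0 0 6 5], max=6
Drop 5: O rot2 at col 5 lands with bottom-row=6; cleared 0 line(s) (total 0); column heights now [0 4 6 0 0 8 8], max=8

Answer: .....##
.....##
..#..#.
..#..##
.##...#
..#...#
..#...#
.##..##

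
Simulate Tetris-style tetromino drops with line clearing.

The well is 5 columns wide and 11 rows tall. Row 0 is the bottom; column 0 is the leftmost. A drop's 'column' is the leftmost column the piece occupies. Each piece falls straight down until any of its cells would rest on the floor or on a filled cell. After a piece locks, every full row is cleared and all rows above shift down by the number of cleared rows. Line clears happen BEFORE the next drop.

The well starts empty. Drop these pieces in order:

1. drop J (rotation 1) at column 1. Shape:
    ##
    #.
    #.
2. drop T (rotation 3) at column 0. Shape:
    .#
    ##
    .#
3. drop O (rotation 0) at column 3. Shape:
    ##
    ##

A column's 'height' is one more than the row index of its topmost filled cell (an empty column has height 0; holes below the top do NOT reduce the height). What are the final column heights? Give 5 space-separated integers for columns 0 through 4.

Drop 1: J rot1 at col 1 lands with bottom-row=0; cleared 0 line(s) (total 0); column heights now [0 3 3 0 0], max=3
Drop 2: T rot3 at col 0 lands with bottom-row=3; cleared 0 line(s) (total 0); column heights now [5 6 3 0 0], max=6
Drop 3: O rot0 at col 3 lands with bottom-row=0; cleared 0 line(s) (total 0); column heights now [5 6 3 2 2], max=6

Answer: 5 6 3 2 2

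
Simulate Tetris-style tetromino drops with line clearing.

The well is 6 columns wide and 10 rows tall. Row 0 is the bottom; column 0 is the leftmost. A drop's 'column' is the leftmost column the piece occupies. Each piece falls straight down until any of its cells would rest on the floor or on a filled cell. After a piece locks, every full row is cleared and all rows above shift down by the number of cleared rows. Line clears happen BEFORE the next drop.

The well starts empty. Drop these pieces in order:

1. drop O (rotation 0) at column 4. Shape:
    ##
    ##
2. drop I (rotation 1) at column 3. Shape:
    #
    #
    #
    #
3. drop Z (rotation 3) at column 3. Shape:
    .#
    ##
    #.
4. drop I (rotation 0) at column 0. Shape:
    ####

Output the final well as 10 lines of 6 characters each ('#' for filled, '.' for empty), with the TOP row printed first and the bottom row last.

Answer: ......
......
......
#####.
...##.
...#..
...#..
...#..
...###
...###

Derivation:
Drop 1: O rot0 at col 4 lands with bottom-row=0; cleared 0 line(s) (total 0); column heights now [0 0 0 0 2 2], max=2
Drop 2: I rot1 at col 3 lands with bottom-row=0; cleared 0 line(s) (total 0); column heights now [0 0 0 4 2 2], max=4
Drop 3: Z rot3 at col 3 lands with bottom-row=4; cleared 0 line(s) (total 0); column heights now [0 0 0 6 7 2], max=7
Drop 4: I rot0 at col 0 lands with bottom-row=6; cleared 0 line(s) (total 0); column heights now [7 7 7 7 7 2], max=7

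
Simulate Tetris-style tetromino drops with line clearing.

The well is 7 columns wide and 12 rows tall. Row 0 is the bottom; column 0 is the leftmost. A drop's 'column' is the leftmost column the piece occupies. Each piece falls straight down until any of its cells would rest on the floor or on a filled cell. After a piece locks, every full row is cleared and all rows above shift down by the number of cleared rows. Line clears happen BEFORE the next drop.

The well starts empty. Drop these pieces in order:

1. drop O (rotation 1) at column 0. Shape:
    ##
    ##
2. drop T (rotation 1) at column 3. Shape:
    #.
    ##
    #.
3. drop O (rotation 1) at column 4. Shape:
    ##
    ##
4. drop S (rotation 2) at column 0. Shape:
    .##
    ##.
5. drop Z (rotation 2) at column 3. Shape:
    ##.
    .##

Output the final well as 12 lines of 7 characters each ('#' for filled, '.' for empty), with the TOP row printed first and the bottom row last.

Answer: .......
.......
.......
.......
.......
.......
...##..
....##.
.##.##.
##.###.
##.##..
##.#...

Derivation:
Drop 1: O rot1 at col 0 lands with bottom-row=0; cleared 0 line(s) (total 0); column heights now [2 2 0 0 0 0 0], max=2
Drop 2: T rot1 at col 3 lands with bottom-row=0; cleared 0 line(s) (total 0); column heights now [2 2 0 3 2 0 0], max=3
Drop 3: O rot1 at col 4 lands with bottom-row=2; cleared 0 line(s) (total 0); column heights now [2 2 0 3 4 4 0], max=4
Drop 4: S rot2 at col 0 lands with bottom-row=2; cleared 0 line(s) (total 0); column heights now [3 4 4 3 4 4 0], max=4
Drop 5: Z rot2 at col 3 lands with bottom-row=4; cleared 0 line(s) (total 0); column heights now [3 4 4 6 6 5 0], max=6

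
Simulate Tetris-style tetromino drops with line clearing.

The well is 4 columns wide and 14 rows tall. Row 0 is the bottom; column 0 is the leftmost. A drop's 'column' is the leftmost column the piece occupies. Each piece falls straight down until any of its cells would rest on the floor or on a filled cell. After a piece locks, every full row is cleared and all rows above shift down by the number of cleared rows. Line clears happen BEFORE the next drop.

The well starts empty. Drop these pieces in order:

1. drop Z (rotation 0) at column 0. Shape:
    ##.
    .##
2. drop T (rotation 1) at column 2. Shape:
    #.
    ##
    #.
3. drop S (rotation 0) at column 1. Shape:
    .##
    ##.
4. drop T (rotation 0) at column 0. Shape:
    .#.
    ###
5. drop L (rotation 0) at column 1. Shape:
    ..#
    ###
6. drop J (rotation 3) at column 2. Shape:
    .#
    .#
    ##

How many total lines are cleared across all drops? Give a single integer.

Drop 1: Z rot0 at col 0 lands with bottom-row=0; cleared 0 line(s) (total 0); column heights now [2 2 1 0], max=2
Drop 2: T rot1 at col 2 lands with bottom-row=1; cleared 0 line(s) (total 0); column heights now [2 2 4 3], max=4
Drop 3: S rot0 at col 1 lands with bottom-row=4; cleared 0 line(s) (total 0); column heights now [2 5 6 6], max=6
Drop 4: T rot0 at col 0 lands with bottom-row=6; cleared 0 line(s) (total 0); column heights now [7 8 7 6], max=8
Drop 5: L rot0 at col 1 lands with bottom-row=8; cleared 0 line(s) (total 0); column heights now [7 9 9 10], max=10
Drop 6: J rot3 at col 2 lands with bottom-row=10; cleared 0 line(s) (total 0); column heights now [7 9 11 13], max=13

Answer: 0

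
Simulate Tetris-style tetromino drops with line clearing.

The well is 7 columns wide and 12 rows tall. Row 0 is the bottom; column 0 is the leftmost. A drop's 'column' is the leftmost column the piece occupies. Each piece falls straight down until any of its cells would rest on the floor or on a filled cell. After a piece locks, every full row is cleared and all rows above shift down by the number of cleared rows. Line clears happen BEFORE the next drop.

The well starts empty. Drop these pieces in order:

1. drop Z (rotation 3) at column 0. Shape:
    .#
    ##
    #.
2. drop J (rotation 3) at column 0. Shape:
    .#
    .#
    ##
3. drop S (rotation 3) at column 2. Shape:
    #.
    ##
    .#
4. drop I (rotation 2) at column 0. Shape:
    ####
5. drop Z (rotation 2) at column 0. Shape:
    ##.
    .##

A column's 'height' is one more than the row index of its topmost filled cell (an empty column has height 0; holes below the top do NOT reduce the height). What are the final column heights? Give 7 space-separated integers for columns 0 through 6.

Answer: 9 9 8 7 0 0 0

Derivation:
Drop 1: Z rot3 at col 0 lands with bottom-row=0; cleared 0 line(s) (total 0); column heights now [2 3 0 0 0 0 0], max=3
Drop 2: J rot3 at col 0 lands with bottom-row=3; cleared 0 line(s) (total 0); column heights now [4 6 0 0 0 0 0], max=6
Drop 3: S rot3 at col 2 lands with bottom-row=0; cleared 0 line(s) (total 0); column heights now [4 6 3 2 0 0 0], max=6
Drop 4: I rot2 at col 0 lands with bottom-row=6; cleared 0 line(s) (total 0); column heights now [7 7 7 7 0 0 0], max=7
Drop 5: Z rot2 at col 0 lands with bottom-row=7; cleared 0 line(s) (total 0); column heights now [9 9 8 7 0 0 0], max=9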